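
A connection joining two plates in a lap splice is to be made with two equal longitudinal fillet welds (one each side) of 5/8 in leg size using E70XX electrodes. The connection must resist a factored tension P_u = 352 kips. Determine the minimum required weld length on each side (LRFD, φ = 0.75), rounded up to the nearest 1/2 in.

L = 13 in on each side

E70XX → F_EXX = 70 ksi.
Throat t_e = 0.707 × 0.625 = 0.4419 in.
φr_n = 0.75 × 0.6 × 70 × 0.4419 = 13.92 kips/in.
L_req = P_u / φr_n = 352 / 13.92 = 25.29 in total.
Per side: 25.29 / 2 = 12.64 in.
Round up → use L = 13 in on each side.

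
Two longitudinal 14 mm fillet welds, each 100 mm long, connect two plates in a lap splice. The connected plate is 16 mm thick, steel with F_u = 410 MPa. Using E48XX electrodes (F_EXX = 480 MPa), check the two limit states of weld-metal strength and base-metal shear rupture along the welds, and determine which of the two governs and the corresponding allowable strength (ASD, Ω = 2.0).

R_n/Ω ≈ 285 kN (weld metal governs)

t_e = 0.707 × 14 = 9.898 mm; L = 200 mm.
Weld metal: R_n/Ω = (1/2.0) × 0.6 × 480 × 9.898 × 200 × 10⁻³ = 285.1 kN.
Base metal (shear rupture): R_n/Ω = (1/2.0) × 0.6 × 410 × 16 × 200 × 10⁻³ = 393.6 kN.
Governing: weld metal.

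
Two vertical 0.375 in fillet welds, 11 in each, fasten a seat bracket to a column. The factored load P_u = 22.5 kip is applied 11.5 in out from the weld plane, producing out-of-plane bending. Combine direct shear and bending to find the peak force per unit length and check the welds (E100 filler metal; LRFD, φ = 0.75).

E100XX → F_EXX = 100 ksi.
L_w = 2 × 11 = 22 in; section modulus (unit throat) S = 2 × L²/6 = 40.33 in².
Direct shear f_v = P/L_w = 22.5/22 = 1.023 kip/in.
Moment M = P × e = 22.5 × 11.5 = 258.75 kip·in; bending f_b = M/S = 6.415 kip/in.
f_max = √(f_v² + f_b²) = √(1.023² + 6.415²) = 6.496 kip/in.
φr_n = 0.75 × 0.6 × 100 × (0.707 × 0.375) = 11.93 kip/in → adequate.

f_max ≈ 6.5 kip/in; adequate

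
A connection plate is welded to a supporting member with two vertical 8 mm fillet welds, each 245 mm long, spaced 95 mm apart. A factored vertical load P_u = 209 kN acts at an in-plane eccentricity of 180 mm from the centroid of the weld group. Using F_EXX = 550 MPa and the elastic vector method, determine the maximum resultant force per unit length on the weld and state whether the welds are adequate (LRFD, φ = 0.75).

f_max ≈ 1590 N/mm; NOT adequate

Total weld length L_w = 490 mm. Treat welds as unit-width lines.
Polar moment about centroid: J = 2[d³/12 + d(b/2)²] = 2[245³/12 + 245×47.5²] = 3557000 mm³.
Direct shear f_v = P/L_w = 209×10³ / 490 = 426.5 N/mm (vertical).
Torsion M = P·e = 209×10³ × 180 = 37620000 N·mm.
Critical point at (x, y) = (47.5, 122.5) from centroid. f_tx = M·y/J = 1296 N/mm; f_ty = M·x/J = 502.4 N/mm.
Resultant f_max = √[f_tx² + (f_v + f_ty)²] = √[1296² + (426.5 + 502.4)²] = 1594 N/mm.
Capacity per unit length: φr_n = 0.75 × 0.6 × 550 × (0.707 × 8) = 1400 N/mm.
1594 > 1400 → NOT adequate.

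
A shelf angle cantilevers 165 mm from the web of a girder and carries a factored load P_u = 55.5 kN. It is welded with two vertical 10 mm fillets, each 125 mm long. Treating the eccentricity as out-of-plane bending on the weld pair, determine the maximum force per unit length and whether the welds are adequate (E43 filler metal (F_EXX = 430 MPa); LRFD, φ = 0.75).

L_w = 2 × 125 = 250 mm; section modulus (unit throat) S = 2 × L²/6 = 5208 mm².
Direct shear f_v = P/L_w = 55.5×10³/250 = 222 N/mm.
Moment M = P × e = 55.5×10³ × 165 = 9157500 N·mm; bending f_b = M/S = 1758 N/mm.
f_max = √(f_v² + f_b²) = √(222² + 1758²) = 1772 N/mm.
φr_n = 0.75 × 0.6 × 430 × (0.707 × 10) = 1368 N/mm → NOT adequate.

f_max ≈ 1770 N/mm; NOT adequate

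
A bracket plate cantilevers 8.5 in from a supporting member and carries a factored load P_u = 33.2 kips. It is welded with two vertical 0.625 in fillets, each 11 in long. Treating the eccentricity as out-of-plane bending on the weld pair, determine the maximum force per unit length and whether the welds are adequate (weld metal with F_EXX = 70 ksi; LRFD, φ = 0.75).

L_w = 2 × 11 = 22 in; section modulus (unit throat) S = 2 × L²/6 = 40.33 in².
Direct shear f_v = P/L_w = 33.2/22 = 1.509 kip/in.
Moment M = P × e = 33.2 × 8.5 = 282.2 kip·in; bending f_b = M/S = 6.997 kip/in.
f_max = √(f_v² + f_b²) = √(1.509² + 6.997²) = 7.158 kip/in.
φr_n = 0.75 × 0.6 × 70 × (0.707 × 0.625) = 13.92 kip/in → adequate.

f_max ≈ 7.16 kip/in; adequate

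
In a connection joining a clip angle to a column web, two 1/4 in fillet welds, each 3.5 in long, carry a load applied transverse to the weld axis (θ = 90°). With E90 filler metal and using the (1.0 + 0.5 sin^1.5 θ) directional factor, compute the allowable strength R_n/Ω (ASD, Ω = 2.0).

E90XX → F_EXX = 90 ksi.
t_e = 0.707 × 0.25 = 0.1767 in; A_we = 0.1767 × 7 = 1.237 in².
Directional factor: 1.0 + 0.5 sin^1.5(90°) = 1.5.
F_nw = 0.6 × 90 × 1.5 = 81 ksi.
R_n/Ω = (81 × 1.237) / 2.0 = 50.11 kips.

R_n/Ω ≈ 50.1 kips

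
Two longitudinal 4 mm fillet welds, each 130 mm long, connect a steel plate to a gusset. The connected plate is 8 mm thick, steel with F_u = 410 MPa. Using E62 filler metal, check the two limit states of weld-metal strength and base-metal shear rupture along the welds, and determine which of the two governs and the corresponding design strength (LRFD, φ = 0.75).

φR_n ≈ 205 kN (weld metal governs)

E62XX → F_EXX = 620 MPa.
t_e = 0.707 × 4 = 2.828 mm; L = 260 mm.
Weld metal: φR_n = 0.75 × 0.6 × 620 × 2.828 × 260 × 10⁻³ = 205.1 kN.
Base metal (shear rupture): φR_n = 0.75 × 0.6 × 410 × 8 × 260 × 10⁻³ = 383.8 kN.
Governing: weld metal.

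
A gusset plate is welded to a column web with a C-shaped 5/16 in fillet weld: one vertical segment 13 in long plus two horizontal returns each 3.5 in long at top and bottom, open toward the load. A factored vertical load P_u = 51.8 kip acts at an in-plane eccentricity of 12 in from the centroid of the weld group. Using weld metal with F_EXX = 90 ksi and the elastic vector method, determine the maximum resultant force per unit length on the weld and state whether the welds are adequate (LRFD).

Total weld length L_w = 20 in. Treat welds as unit-width lines.
Centroid: x̄ = 2×3.5×1.75 / 20 = 0.6125 in from the vertical weld.
Polar moment about centroid: J = I_x + I_y = [13³/12 + 2×3.5×6.5²] + [13×0.6125² + 2(3.5³/12 + 3.5×1.137²)] = 499.9 in³.
Direct shear f_v = P/L_w = 51.8 / 20 = 2.59 kip/in (vertical).
Torsion M = P·e = 51.8 × 12 = 621.6 kip·in.
Critical point at (x, y) = (2.888, 6.5) from centroid. f_tx = M·y/J = 8.082 kip/in; f_ty = M·x/J = 3.59 kip/in.
Resultant f_max = √[f_tx² + (f_v + f_ty)²] = √[8.082² + (2.59 + 3.59)²] = 10.17 kip/in.
Capacity per unit length: φr_n = 0.75 × 0.6 × 90 × (0.707 × 0.3125) = 8.948 kip/in.
10.17 > 8.948 → NOT adequate.

f_max ≈ 10.2 kip/in; NOT adequate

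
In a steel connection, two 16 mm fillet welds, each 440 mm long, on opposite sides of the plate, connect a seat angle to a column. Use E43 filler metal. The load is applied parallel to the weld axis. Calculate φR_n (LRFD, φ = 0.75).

E43XX → F_EXX = 430 MPa.
Effective throat t_e = 0.707 × 16 = 11.31 mm.
Total length L = 880 mm; A_we = 11.31 × 880 = 9955 mm².
F_nw = 0.6 F_EXX = 0.6 × 430 = 258 MPa.
φR_n = 0.75 × 258 × 9955 × 10⁻³ = 1926 kN.

φR_n ≈ 1930 kN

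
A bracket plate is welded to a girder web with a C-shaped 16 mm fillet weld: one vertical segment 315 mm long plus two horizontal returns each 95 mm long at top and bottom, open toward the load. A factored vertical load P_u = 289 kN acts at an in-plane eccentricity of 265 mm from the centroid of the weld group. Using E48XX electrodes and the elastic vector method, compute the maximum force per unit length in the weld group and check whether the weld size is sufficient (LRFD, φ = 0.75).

f_max ≈ 2050 N/mm; adequate

E48XX → F_EXX = 480 MPa.
Total weld length L_w = 505 mm. Treat welds as unit-width lines.
Centroid: x̄ = 2×95×47.5 / 505 = 17.87 mm from the vertical weld.
Polar moment about centroid: J = I_x + I_y = [315³/12 + 2×95×157.5²] + [315×17.87² + 2(95³/12 + 95×29.63²)] = 7728000 mm³.
Direct shear f_v = P/L_w = 289×10³ / 505 = 572.3 N/mm (vertical).
Torsion M = P·e = 289×10³ × 265 = 76585000 N·mm.
Critical point at (x, y) = (77.13, 157.5) from centroid. f_tx = M·y/J = 1561 N/mm; f_ty = M·x/J = 764.3 N/mm.
Resultant f_max = √[f_tx² + (f_v + f_ty)²] = √[1561² + (572.3 + 764.3)²] = 2055 N/mm.
Capacity per unit length: φr_n = 0.75 × 0.6 × 480 × (0.707 × 16) = 2443 N/mm.
2055 ≤ 2443 → adequate.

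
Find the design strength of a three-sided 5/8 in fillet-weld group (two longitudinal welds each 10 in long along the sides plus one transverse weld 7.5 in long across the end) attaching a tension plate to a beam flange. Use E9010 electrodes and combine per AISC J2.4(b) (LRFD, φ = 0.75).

E90XX → F_EXX = 90 ksi.
t_e = 0.707 × 0.625 = 0.4419 in.
R_nwl = 0.6 × 90 × 0.4419 × 20 = 477.2 kip (longitudinal, 2 welds).
R_nwt = 0.6 × 90 × 0.4419 × 7.5 = 179 kip (transverse, base value).
(i) R_nwl + R_nwt = 656.2 kip; (ii) 0.85 R_nwl + 1.5 R_nwt = 674.1 kip.
R_n = max = 674.1 kip [governs: (ii)]; φR_n = 505.6 kip.

φR_n ≈ 506 kip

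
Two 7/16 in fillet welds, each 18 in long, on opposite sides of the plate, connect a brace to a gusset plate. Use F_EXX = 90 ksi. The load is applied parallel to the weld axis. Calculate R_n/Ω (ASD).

R_n/Ω ≈ 301 kip

Effective throat t_e = 0.707 × 0.4375 = 0.3093 in.
Total length L = 36 in; A_we = 0.3093 × 36 = 11.14 in².
F_nw = 0.6 F_EXX = 0.6 × 90 = 54 ksi.
R_n = 54 × 11.14 = 601.3 kip; R_n/Ω = 601.3/2.0 = 300.7 kip.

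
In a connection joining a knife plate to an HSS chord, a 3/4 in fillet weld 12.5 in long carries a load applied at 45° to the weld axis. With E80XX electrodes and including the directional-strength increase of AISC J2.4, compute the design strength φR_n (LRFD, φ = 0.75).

φR_n ≈ 310 kip

E80XX → F_EXX = 80 ksi.
t_e = 0.707 × 0.75 = 0.5302 in; A_we = 0.5302 × 12.5 = 6.628 in².
Directional factor: 1.0 + 0.5 sin^1.5(45°) = 1.297.
F_nw = 0.6 × 80 × 1.297 = 62.27 ksi.
φR_n = 0.75 × 62.27 × 6.628 = 309.6 kip.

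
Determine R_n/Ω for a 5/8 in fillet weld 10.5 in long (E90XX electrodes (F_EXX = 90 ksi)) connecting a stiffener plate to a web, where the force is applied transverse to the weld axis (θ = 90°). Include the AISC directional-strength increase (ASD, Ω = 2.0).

t_e = 0.707 × 0.625 = 0.4419 in; A_we = 0.4419 × 10.5 = 4.64 in².
Directional factor: 1.0 + 0.5 sin^1.5(90°) = 1.5.
F_nw = 0.6 × 90 × 1.5 = 81 ksi.
R_n/Ω = (81 × 4.64) / 2.0 = 187.9 kips.

R_n/Ω ≈ 188 kips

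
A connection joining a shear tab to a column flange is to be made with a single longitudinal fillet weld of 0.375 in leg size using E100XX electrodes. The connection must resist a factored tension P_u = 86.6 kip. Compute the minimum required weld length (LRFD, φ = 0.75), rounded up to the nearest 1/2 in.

E100XX → F_EXX = 100 ksi.
Throat t_e = 0.707 × 0.375 = 0.2651 in.
φr_n = 0.75 × 0.6 × 100 × 0.2651 = 11.93 kip/in.
L_req = P_u / φr_n = 86.6 / 11.93 = 7.259 in total.
Round up → use L = 7.5 in.

L = 7.5 in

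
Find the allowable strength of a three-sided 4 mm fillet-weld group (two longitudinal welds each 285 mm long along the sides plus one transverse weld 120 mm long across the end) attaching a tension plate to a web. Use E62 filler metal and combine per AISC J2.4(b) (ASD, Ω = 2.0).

E62XX → F_EXX = 620 MPa.
t_e = 0.707 × 4 = 2.828 mm.
R_nwl = 0.6 × 620 × 2.828 × 570 × 10⁻³ = 599.6 kN (longitudinal, 2 welds).
R_nwt = 0.6 × 620 × 2.828 × 120 × 10⁻³ = 126.2 kN (transverse, base value).
(i) R_nwl + R_nwt = 725.9 kN; (ii) 0.85 R_nwl + 1.5 R_nwt = 699.1 kN.
R_n = max = 725.9 kN [governs: (i)]; R_n/Ω = 362.9 kN.

R_n/Ω ≈ 363 kN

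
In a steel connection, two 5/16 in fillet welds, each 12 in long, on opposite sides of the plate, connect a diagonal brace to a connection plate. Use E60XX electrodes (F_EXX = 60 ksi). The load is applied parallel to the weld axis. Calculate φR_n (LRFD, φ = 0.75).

φR_n ≈ 143 kip

Effective throat t_e = 0.707 × 0.3125 = 0.2209 in.
Total length L = 24 in; A_we = 0.2209 × 24 = 5.302 in².
F_nw = 0.6 F_EXX = 0.6 × 60 = 36 ksi.
φR_n = 0.75 × 36 × 5.302 = 143.2 kip.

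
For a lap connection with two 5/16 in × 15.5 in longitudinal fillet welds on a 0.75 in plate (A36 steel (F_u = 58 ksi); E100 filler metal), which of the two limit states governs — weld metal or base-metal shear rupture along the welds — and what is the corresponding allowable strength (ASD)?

R_n/Ω ≈ 205 kip (weld metal governs)

E100XX → F_EXX = 100 ksi.
t_e = 0.707 × 0.3125 = 0.2209 in; L = 31 in.
Weld metal: R_n/Ω = (1/2.0) × 0.6 × 100 × 0.2209 × 31 = 205.5 kip.
Base metal (shear rupture): R_n/Ω = (1/2.0) × 0.6 × 58 × 0.75 × 31 = 404.5 kip.
Governing: weld metal.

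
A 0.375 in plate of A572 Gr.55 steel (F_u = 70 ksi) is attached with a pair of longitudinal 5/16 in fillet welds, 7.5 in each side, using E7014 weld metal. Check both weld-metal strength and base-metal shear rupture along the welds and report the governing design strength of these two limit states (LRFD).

E70XX → F_EXX = 70 ksi.
t_e = 0.707 × 0.3125 = 0.2209 in; L = 15 in.
Weld metal: φR_n = 0.75 × 0.6 × 70 × 0.2209 × 15 = 104.4 kips.
Base metal (shear rupture): φR_n = 0.75 × 0.6 × 70 × 0.375 × 15 = 177.2 kips.
Governing: weld metal.

φR_n ≈ 104 kips (weld metal governs)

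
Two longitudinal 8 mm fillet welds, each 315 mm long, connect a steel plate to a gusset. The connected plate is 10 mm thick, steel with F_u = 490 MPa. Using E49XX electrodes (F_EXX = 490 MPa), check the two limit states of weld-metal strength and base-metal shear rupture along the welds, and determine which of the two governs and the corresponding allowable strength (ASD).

R_n/Ω ≈ 524 kN (weld metal governs)

t_e = 0.707 × 8 = 5.656 mm; L = 630 mm.
Weld metal: R_n/Ω = (1/2.0) × 0.6 × 490 × 5.656 × 630 × 10⁻³ = 523.8 kN.
Base metal (shear rupture): R_n/Ω = (1/2.0) × 0.6 × 490 × 10 × 630 × 10⁻³ = 926.1 kN.
Governing: weld metal.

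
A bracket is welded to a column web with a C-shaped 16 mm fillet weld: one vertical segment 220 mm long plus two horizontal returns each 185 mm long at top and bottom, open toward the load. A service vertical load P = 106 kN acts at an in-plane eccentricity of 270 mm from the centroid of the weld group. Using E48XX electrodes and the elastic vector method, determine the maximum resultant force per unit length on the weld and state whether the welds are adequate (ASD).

f_max ≈ 777 N/mm; adequate

E48XX → F_EXX = 480 MPa.
Total weld length L_w = 590 mm. Treat welds as unit-width lines.
Centroid: x̄ = 2×185×92.5 / 590 = 58.01 mm from the vertical weld.
Polar moment about centroid: J = I_x + I_y = [220³/12 + 2×185×110²] + [220×58.01² + 2(185³/12 + 185×34.49²)] = 7600000 mm³.
Direct shear f_v = P/L_w = 106×10³ / 590 = 179.7 N/mm (vertical).
Torsion M = P·e = 106×10³ × 270 = 28620000 N·mm.
Critical point at (x, y) = (127, 110) from centroid. f_tx = M·y/J = 414.2 N/mm; f_ty = M·x/J = 478.2 N/mm.
Resultant f_max = √[f_tx² + (f_v + f_ty)²] = √[414.2² + (179.7 + 478.2)²] = 777.4 N/mm.
Capacity per unit length: r_n/Ω = (1/2.0) × 0.6 × 480 × (0.707 × 16) = 1629 N/mm.
777.4 ≤ 1629 → adequate.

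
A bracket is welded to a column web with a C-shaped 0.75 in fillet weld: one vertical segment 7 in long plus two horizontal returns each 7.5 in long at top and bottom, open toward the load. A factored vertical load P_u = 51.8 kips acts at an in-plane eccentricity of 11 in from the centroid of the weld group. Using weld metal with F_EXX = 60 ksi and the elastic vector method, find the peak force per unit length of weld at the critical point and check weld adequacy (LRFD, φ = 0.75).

f_max ≈ 11.9 kip/in; adequate

Total weld length L_w = 22 in. Treat welds as unit-width lines.
Centroid: x̄ = 2×7.5×3.75 / 22 = 2.557 in from the vertical weld.
Polar moment about centroid: J = I_x + I_y = [7³/12 + 2×7.5×3.5²] + [7×2.557² + 2(7.5³/12 + 7.5×1.193²)] = 349.8 in³.
Direct shear f_v = P/L_w = 51.8 / 22 = 2.355 kip/in (vertical).
Torsion M = P·e = 51.8 × 11 = 569.8 kip·in.
Critical point at (x, y) = (4.943, 3.5) from centroid. f_tx = M·y/J = 5.702 kip/in; f_ty = M·x/J = 8.053 kip/in.
Resultant f_max = √[f_tx² + (f_v + f_ty)²] = √[5.702² + (2.355 + 8.053)²] = 11.87 kip/in.
Capacity per unit length: φr_n = 0.75 × 0.6 × 60 × (0.707 × 0.75) = 14.32 kip/in.
11.87 ≤ 14.32 → adequate.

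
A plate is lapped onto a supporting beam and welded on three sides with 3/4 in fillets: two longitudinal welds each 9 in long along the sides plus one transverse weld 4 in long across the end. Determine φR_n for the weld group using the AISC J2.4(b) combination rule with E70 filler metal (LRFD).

φR_n ≈ 367 kip

E70XX → F_EXX = 70 ksi.
t_e = 0.707 × 0.75 = 0.5302 in.
R_nwl = 0.6 × 70 × 0.5302 × 18 = 400.9 kip (longitudinal, 2 welds).
R_nwt = 0.6 × 70 × 0.5302 × 4 = 89.08 kip (transverse, base value).
(i) R_nwl + R_nwt = 490 kip; (ii) 0.85 R_nwl + 1.5 R_nwt = 474.4 kip.
R_n = max = 490 kip [governs: (i)]; φR_n = 367.5 kip.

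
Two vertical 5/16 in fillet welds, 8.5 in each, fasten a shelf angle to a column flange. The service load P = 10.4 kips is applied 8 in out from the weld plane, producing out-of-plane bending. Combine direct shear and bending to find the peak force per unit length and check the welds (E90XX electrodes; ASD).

f_max ≈ 3.51 kip/in; adequate

E90XX → F_EXX = 90 ksi.
L_w = 2 × 8.5 = 17 in; section modulus (unit throat) S = 2 × L²/6 = 24.08 in².
Direct shear f_v = P/L_w = 10.4/17 = 0.6118 kip/in.
Moment M = P × e = 10.4 × 8 = 83.2 kip·in; bending f_b = M/S = 3.455 kip/in.
f_max = √(f_v² + f_b²) = √(0.6118² + 3.455²) = 3.508 kip/in.
r_n/Ω = (1/2.0) × 0.6 × 90 × (0.707 × 0.3125) = 5.965 kip/in → adequate.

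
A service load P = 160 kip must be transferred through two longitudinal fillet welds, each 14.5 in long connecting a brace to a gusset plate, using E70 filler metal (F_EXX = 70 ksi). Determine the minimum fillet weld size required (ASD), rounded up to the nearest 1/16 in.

Total weld length L = 29 in.
Required throat t_e = P × Ω / (0.6 F_EXX × L) = 160 × 2.0 / (0.6 × 70 × 29) = 0.2627 in.
Required leg w = t_e / 0.707 = 0.3716 in → use 3/8 in.

w = 3/8 in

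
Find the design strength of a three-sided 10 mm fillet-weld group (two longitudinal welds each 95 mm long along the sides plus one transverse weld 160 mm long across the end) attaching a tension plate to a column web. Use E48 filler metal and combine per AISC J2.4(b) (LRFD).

E48XX → F_EXX = 480 MPa.
t_e = 0.707 × 10 = 7.07 mm.
R_nwl = 0.6 × 480 × 7.07 × 190 × 10⁻³ = 386.9 kN (longitudinal, 2 welds).
R_nwt = 0.6 × 480 × 7.07 × 160 × 10⁻³ = 325.8 kN (transverse, base value).
(i) R_nwl + R_nwt = 712.7 kN; (ii) 0.85 R_nwl + 1.5 R_nwt = 817.5 kN.
R_n = max = 817.5 kN [governs: (ii)]; φR_n = 613.1 kN.

φR_n ≈ 613 kN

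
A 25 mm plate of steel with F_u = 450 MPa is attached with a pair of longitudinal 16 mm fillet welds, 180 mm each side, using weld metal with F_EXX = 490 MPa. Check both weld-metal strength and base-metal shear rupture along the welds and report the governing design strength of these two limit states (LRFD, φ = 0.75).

t_e = 0.707 × 16 = 11.31 mm; L = 360 mm.
Weld metal: φR_n = 0.75 × 0.6 × 490 × 11.31 × 360 × 10⁻³ = 897.9 kN.
Base metal (shear rupture): φR_n = 0.75 × 0.6 × 450 × 25 × 360 × 10⁻³ = 1822 kN.
Governing: weld metal.

φR_n ≈ 898 kN (weld metal governs)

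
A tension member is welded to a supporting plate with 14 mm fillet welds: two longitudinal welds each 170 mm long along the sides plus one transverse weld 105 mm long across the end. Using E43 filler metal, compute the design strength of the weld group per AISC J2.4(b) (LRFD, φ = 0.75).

φR_n ≈ 855 kN

E43XX → F_EXX = 430 MPa.
t_e = 0.707 × 14 = 9.898 mm.
R_nwl = 0.6 × 430 × 9.898 × 340 × 10⁻³ = 868.3 kN (longitudinal, 2 welds).
R_nwt = 0.6 × 430 × 9.898 × 105 × 10⁻³ = 268.1 kN (transverse, base value).
(i) R_nwl + R_nwt = 1136 kN; (ii) 0.85 R_nwl + 1.5 R_nwt = 1140 kN.
R_n = max = 1140 kN [governs: (ii)]; φR_n = 855.2 kN.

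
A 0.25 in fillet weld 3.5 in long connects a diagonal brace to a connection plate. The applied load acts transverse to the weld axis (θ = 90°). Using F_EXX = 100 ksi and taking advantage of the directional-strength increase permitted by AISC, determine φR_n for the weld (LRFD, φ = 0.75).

t_e = 0.707 × 0.25 = 0.1767 in; A_we = 0.1767 × 3.5 = 0.6186 in².
Directional factor: 1.0 + 0.5 sin^1.5(90°) = 1.5.
F_nw = 0.6 × 100 × 1.5 = 90 ksi.
φR_n = 0.75 × 90 × 0.6186 = 41.76 kips.

φR_n ≈ 41.8 kips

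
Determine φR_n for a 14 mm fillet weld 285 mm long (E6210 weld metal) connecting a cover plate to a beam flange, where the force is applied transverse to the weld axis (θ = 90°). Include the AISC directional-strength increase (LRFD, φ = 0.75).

E62XX → F_EXX = 620 MPa.
t_e = 0.707 × 14 = 9.898 mm; A_we = 9.898 × 285 = 2821 mm².
Directional factor: 1.0 + 0.5 sin^1.5(90°) = 1.5.
F_nw = 0.6 × 620 × 1.5 = 558 MPa.
φR_n = 0.75 × 558 × 2821 × 10⁻³ = 1181 kN.

φR_n ≈ 1180 kN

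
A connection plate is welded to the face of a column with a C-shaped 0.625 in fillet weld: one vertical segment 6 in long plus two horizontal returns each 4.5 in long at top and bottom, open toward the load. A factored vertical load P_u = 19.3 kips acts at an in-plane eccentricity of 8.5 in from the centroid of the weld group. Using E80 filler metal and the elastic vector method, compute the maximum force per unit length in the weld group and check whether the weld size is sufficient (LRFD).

E80XX → F_EXX = 80 ksi.
Total weld length L_w = 15 in. Treat welds as unit-width lines.
Centroid: x̄ = 2×4.5×2.25 / 15 = 1.35 in from the vertical weld.
Polar moment about centroid: J = I_x + I_y = [6³/12 + 2×4.5×3²] + [6×1.35² + 2(4.5³/12 + 4.5×0.9²)] = 132.4 in³.
Direct shear f_v = P/L_w = 19.3 / 15 = 1.287 kip/in (vertical).
Torsion M = P·e = 19.3 × 8.5 = 164.05 kip·in.
Critical point at (x, y) = (3.15, 3) from centroid. f_tx = M·y/J = 3.717 kip/in; f_ty = M·x/J = 3.903 kip/in.
Resultant f_max = √[f_tx² + (f_v + f_ty)²] = √[3.717² + (1.287 + 3.903)²] = 6.383 kip/in.
Capacity per unit length: φr_n = 0.75 × 0.6 × 80 × (0.707 × 0.625) = 15.91 kip/in.
6.383 ≤ 15.91 → adequate.

f_max ≈ 6.38 kip/in; adequate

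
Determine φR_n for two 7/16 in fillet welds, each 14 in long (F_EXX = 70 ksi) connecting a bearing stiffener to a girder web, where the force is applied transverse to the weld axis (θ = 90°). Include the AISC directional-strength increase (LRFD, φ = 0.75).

t_e = 0.707 × 0.4375 = 0.3093 in; A_we = 0.3093 × 28 = 8.661 in².
Directional factor: 1.0 + 0.5 sin^1.5(90°) = 1.5.
F_nw = 0.6 × 70 × 1.5 = 63 ksi.
φR_n = 0.75 × 63 × 8.661 = 409.2 kip.

φR_n ≈ 409 kip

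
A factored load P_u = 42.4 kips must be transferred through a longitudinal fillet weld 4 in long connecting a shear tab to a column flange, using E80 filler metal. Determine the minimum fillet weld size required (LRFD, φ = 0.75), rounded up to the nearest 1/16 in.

E80XX → F_EXX = 80 ksi.
Total weld length L = 4 in.
Required throat t_e = P_u / (φ × 0.6 F_EXX × L) = 42.4 / (0.75 × 0.6 × 80 × 4) = 0.2944 in.
Required leg w = t_e / 0.707 = 0.4165 in → use 7/16 in.

w = 7/16 in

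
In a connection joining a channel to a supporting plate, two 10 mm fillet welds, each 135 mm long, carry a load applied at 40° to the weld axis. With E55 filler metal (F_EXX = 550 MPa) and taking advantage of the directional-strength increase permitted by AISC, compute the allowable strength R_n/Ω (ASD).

R_n/Ω ≈ 396 kN

t_e = 0.707 × 10 = 7.07 mm; A_we = 7.07 × 270 = 1909 mm².
Directional factor: 1.0 + 0.5 sin^1.5(40°) = 1.258.
F_nw = 0.6 × 550 × 1.258 = 415 MPa.
R_n/Ω = (415 × 1909) / 2.0 × 10⁻³ = 396.1 kN.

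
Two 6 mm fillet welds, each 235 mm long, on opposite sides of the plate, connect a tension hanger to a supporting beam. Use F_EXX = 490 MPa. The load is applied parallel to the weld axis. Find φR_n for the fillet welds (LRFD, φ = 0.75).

φR_n ≈ 440 kN

Effective throat t_e = 0.707 × 6 = 4.242 mm.
Total length L = 470 mm; A_we = 4.242 × 470 = 1994 mm².
F_nw = 0.6 F_EXX = 0.6 × 490 = 294 MPa.
φR_n = 0.75 × 294 × 1994 × 10⁻³ = 439.6 kN.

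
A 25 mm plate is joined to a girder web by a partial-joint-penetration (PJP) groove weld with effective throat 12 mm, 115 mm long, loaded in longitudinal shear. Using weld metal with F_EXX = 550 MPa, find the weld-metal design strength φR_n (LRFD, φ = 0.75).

Effective throat (given) t_e = 12 mm.
A_we = 12 × 115 = 1380 mm².
F_nw = 0.6 F_EXX = 330 MPa.
φR_n = 0.75 × 330 × 1380 × 10⁻³ = 341.6 kN.

φR_n ≈ 342 kN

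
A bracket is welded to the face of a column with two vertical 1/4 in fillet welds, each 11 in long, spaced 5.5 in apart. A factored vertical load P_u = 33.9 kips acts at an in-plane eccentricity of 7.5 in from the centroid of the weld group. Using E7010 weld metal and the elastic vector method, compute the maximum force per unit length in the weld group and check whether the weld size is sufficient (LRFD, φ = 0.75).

E70XX → F_EXX = 70 ksi.
Total weld length L_w = 22 in. Treat welds as unit-width lines.
Polar moment about centroid: J = 2[d³/12 + d(b/2)²] = 2[11³/12 + 11×2.75²] = 388.2 in³.
Direct shear f_v = P/L_w = 33.9 / 22 = 1.541 kip/in (vertical).
Torsion M = P·e = 33.9 × 7.5 = 254.25 kip·in.
Critical point at (x, y) = (2.75, 5.5) from centroid. f_tx = M·y/J = 3.602 kip/in; f_ty = M·x/J = 1.801 kip/in.
Resultant f_max = √[f_tx² + (f_v + f_ty)²] = √[3.602² + (1.541 + 1.801)²] = 4.914 kip/in.
Capacity per unit length: φr_n = 0.75 × 0.6 × 70 × (0.707 × 0.25) = 5.568 kip/in.
4.914 ≤ 5.568 → adequate.

f_max ≈ 4.91 kip/in; adequate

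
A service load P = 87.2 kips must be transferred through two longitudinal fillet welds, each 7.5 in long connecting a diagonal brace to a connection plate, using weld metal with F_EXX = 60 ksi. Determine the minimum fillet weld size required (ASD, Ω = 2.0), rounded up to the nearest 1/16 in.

w = 1/2 in

Total weld length L = 15 in.
Required throat t_e = P × Ω / (0.6 F_EXX × L) = 87.2 × 2.0 / (0.6 × 60 × 15) = 0.323 in.
Required leg w = t_e / 0.707 = 0.4568 in → use 1/2 in.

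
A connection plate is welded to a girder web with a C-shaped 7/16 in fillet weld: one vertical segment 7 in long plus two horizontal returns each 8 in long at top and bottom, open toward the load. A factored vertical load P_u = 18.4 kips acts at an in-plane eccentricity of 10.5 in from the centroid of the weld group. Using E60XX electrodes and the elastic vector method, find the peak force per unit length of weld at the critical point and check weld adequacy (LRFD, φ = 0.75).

f_max ≈ 3.82 kip/in; adequate

E60XX → F_EXX = 60 ksi.
Total weld length L_w = 23 in. Treat welds as unit-width lines.
Centroid: x̄ = 2×8×4 / 23 = 2.783 in from the vertical weld.
Polar moment about centroid: J = I_x + I_y = [7³/12 + 2×8×3.5²] + [7×2.783² + 2(8³/12 + 8×1.217²)] = 387.8 in³.
Direct shear f_v = P/L_w = 18.4 / 23 = 0.8 kip/in (vertical).
Torsion M = P·e = 18.4 × 10.5 = 193.2 kip·in.
Critical point at (x, y) = (5.217, 3.5) from centroid. f_tx = M·y/J = 1.744 kip/in; f_ty = M·x/J = 2.599 kip/in.
Resultant f_max = √[f_tx² + (f_v + f_ty)²] = √[1.744² + (0.8 + 2.599)²] = 3.82 kip/in.
Capacity per unit length: φr_n = 0.75 × 0.6 × 60 × (0.707 × 0.4375) = 8.351 kip/in.
3.82 ≤ 8.351 → adequate.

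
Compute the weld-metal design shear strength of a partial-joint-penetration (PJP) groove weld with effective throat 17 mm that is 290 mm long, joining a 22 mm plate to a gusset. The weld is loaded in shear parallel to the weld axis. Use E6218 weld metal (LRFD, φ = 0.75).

φR_n ≈ 1380 kN

E62XX → F_EXX = 620 MPa.
Effective throat (given) t_e = 17 mm.
A_we = 17 × 290 = 4930 mm².
F_nw = 0.6 F_EXX = 372 MPa.
φR_n = 0.75 × 372 × 4930 × 10⁻³ = 1375 kN.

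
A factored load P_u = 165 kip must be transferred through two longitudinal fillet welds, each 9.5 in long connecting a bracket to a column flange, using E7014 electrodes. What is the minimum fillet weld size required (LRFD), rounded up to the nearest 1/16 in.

E70XX → F_EXX = 70 ksi.
Total weld length L = 19 in.
Required throat t_e = P_u / (φ × 0.6 F_EXX × L) = 165 / (0.75 × 0.6 × 70 × 19) = 0.2757 in.
Required leg w = t_e / 0.707 = 0.3899 in → use 7/16 in.

w = 7/16 in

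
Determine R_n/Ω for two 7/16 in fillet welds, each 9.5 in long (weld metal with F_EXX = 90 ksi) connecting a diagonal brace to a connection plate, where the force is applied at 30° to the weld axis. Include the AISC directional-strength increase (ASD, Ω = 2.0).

R_n/Ω ≈ 187 kip

t_e = 0.707 × 0.4375 = 0.3093 in; A_we = 0.3093 × 19 = 5.877 in².
Directional factor: 1.0 + 0.5 sin^1.5(30°) = 1.177.
F_nw = 0.6 × 90 × 1.177 = 63.55 ksi.
R_n/Ω = (63.55 × 5.877) / 2.0 = 186.7 kip.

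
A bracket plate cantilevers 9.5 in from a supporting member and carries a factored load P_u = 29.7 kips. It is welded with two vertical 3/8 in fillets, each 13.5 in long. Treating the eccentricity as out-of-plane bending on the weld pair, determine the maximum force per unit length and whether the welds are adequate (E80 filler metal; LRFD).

f_max ≈ 4.77 kip/in; adequate

E80XX → F_EXX = 80 ksi.
L_w = 2 × 13.5 = 27 in; section modulus (unit throat) S = 2 × L²/6 = 60.75 in².
Direct shear f_v = P/L_w = 29.7/27 = 1.1 kip/in.
Moment M = P × e = 29.7 × 9.5 = 282.15 kip·in; bending f_b = M/S = 4.644 kip/in.
f_max = √(f_v² + f_b²) = √(1.1² + 4.644²) = 4.773 kip/in.
φr_n = 0.75 × 0.6 × 80 × (0.707 × 0.375) = 9.544 kip/in → adequate.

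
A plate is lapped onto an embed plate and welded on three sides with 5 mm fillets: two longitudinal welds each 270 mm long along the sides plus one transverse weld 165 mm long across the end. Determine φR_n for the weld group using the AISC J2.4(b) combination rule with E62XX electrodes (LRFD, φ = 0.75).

φR_n ≈ 697 kN

E62XX → F_EXX = 620 MPa.
t_e = 0.707 × 5 = 3.535 mm.
R_nwl = 0.6 × 620 × 3.535 × 540 × 10⁻³ = 710.1 kN (longitudinal, 2 welds).
R_nwt = 0.6 × 620 × 3.535 × 165 × 10⁻³ = 217 kN (transverse, base value).
(i) R_nwl + R_nwt = 927.1 kN; (ii) 0.85 R_nwl + 1.5 R_nwt = 929.1 kN.
R_n = max = 929.1 kN [governs: (ii)]; φR_n = 696.8 kN.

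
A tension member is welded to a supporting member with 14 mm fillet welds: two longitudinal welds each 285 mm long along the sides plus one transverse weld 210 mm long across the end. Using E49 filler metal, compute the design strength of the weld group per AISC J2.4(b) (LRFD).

E49XX → F_EXX = 490 MPa.
t_e = 0.707 × 14 = 9.898 mm.
R_nwl = 0.6 × 490 × 9.898 × 570 × 10⁻³ = 1659 kN (longitudinal, 2 welds).
R_nwt = 0.6 × 490 × 9.898 × 210 × 10⁻³ = 611.1 kN (transverse, base value).
(i) R_nwl + R_nwt = 2270 kN; (ii) 0.85 R_nwl + 1.5 R_nwt = 2327 kN.
R_n = max = 2327 kN [governs: (ii)]; φR_n = 1745 kN.

φR_n ≈ 1740 kN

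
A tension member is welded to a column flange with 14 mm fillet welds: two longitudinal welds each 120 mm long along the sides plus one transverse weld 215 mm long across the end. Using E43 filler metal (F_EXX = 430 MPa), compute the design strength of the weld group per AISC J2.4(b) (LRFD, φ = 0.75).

φR_n ≈ 1010 kN

t_e = 0.707 × 14 = 9.898 mm.
R_nwl = 0.6 × 430 × 9.898 × 240 × 10⁻³ = 612.9 kN (longitudinal, 2 welds).
R_nwt = 0.6 × 430 × 9.898 × 215 × 10⁻³ = 549 kN (transverse, base value).
(i) R_nwl + R_nwt = 1162 kN; (ii) 0.85 R_nwl + 1.5 R_nwt = 1345 kN.
R_n = max = 1345 kN [governs: (ii)]; φR_n = 1008 kN.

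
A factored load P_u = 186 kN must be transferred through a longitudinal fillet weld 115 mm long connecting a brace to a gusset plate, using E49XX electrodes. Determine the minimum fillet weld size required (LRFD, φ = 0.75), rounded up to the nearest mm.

E49XX → F_EXX = 490 MPa.
Total weld length L = 115 mm.
Required throat t_e = P_u / (φ × 0.6 F_EXX × L) = 186 / (0.75 × 0.6 × 490 × 115 × 10⁻³) = 7.335 mm.
Required leg w = t_e / 0.707 = 10.37 mm → use 11 mm.

w = 11 mm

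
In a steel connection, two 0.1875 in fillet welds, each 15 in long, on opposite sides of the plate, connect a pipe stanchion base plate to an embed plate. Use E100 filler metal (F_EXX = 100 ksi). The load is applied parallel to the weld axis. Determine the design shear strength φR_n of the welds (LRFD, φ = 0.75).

Effective throat t_e = 0.707 × 0.1875 = 0.1326 in.
Total length L = 30 in; A_we = 0.1326 × 30 = 3.977 in².
F_nw = 0.6 F_EXX = 0.6 × 100 = 60 ksi.
φR_n = 0.75 × 60 × 3.977 = 179 kips.

φR_n ≈ 179 kips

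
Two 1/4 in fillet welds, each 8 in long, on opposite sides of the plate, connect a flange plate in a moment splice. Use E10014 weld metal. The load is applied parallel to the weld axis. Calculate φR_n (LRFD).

φR_n ≈ 127 kips

E100XX → F_EXX = 100 ksi.
Effective throat t_e = 0.707 × 0.25 = 0.1767 in.
Total length L = 16 in; A_we = 0.1767 × 16 = 2.828 in².
F_nw = 0.6 F_EXX = 0.6 × 100 = 60 ksi.
φR_n = 0.75 × 60 × 2.828 = 127.3 kips.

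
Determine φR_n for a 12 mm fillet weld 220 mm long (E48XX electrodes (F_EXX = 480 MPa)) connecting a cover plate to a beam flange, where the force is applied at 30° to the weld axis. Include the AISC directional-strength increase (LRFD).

t_e = 0.707 × 12 = 8.484 mm; A_we = 8.484 × 220 = 1866 mm².
Directional factor: 1.0 + 0.5 sin^1.5(30°) = 1.177.
F_nw = 0.6 × 480 × 1.177 = 338.9 MPa.
φR_n = 0.75 × 338.9 × 1866 × 10⁻³ = 474.4 kN.

φR_n ≈ 474 kN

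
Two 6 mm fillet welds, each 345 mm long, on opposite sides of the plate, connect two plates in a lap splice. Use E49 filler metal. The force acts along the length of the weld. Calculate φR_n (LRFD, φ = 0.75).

φR_n ≈ 645 kN

E49XX → F_EXX = 490 MPa.
Effective throat t_e = 0.707 × 6 = 4.242 mm.
Total length L = 690 mm; A_we = 4.242 × 690 = 2927 mm².
F_nw = 0.6 F_EXX = 0.6 × 490 = 294 MPa.
φR_n = 0.75 × 294 × 2927 × 10⁻³ = 645.4 kN.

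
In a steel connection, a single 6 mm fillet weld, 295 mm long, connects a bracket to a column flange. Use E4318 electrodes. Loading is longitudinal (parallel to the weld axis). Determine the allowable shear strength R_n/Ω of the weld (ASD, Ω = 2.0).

E43XX → F_EXX = 430 MPa.
Effective throat t_e = 0.707 × 6 = 4.242 mm.
Total length L = 295 mm; A_we = 4.242 × 295 = 1251 mm².
F_nw = 0.6 F_EXX = 0.6 × 430 = 258 MPa.
R_n = 258 × 1251 × 10⁻³ = 322.9 kN; R_n/Ω = 322.9/2.0 = 161.4 kN.

R_n/Ω ≈ 161 kN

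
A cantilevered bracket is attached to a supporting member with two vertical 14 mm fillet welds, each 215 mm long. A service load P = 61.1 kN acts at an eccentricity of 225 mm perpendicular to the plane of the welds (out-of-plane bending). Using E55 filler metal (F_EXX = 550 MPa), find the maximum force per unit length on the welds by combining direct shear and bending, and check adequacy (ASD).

L_w = 2 × 215 = 430 mm; section modulus (unit throat) S = 2 × L²/6 = 15410 mm².
Direct shear f_v = P/L_w = 61.1×10³/430 = 142.1 N/mm.
Moment M = P × e = 61.1×10³ × 225 = 13748000 N·mm; bending f_b = M/S = 892.2 N/mm.
f_max = √(f_v² + f_b²) = √(142.1² + 892.2²) = 903.5 N/mm.
r_n/Ω = (1/2.0) × 0.6 × 550 × (0.707 × 14) = 1633 N/mm → adequate.

f_max ≈ 903 N/mm; adequate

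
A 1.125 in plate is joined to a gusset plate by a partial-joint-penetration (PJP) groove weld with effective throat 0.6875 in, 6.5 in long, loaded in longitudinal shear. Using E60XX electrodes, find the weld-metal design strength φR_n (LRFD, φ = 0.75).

φR_n ≈ 121 kips

E60XX → F_EXX = 60 ksi.
Effective throat (given) t_e = 0.6875 in.
A_we = 0.6875 × 6.5 = 4.469 in².
F_nw = 0.6 F_EXX = 36 ksi.
φR_n = 0.75 × 36 × 4.469 = 120.7 kips.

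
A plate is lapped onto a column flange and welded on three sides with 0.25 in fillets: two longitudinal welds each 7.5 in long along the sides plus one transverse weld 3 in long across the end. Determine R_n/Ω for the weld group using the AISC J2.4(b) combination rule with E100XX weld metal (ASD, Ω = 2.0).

R_n/Ω ≈ 95.4 kips

E100XX → F_EXX = 100 ksi.
t_e = 0.707 × 0.25 = 0.1767 in.
R_nwl = 0.6 × 100 × 0.1767 × 15 = 159.1 kips (longitudinal, 2 welds).
R_nwt = 0.6 × 100 × 0.1767 × 3 = 31.81 kips (transverse, base value).
(i) R_nwl + R_nwt = 190.9 kips; (ii) 0.85 R_nwl + 1.5 R_nwt = 182.9 kips.
R_n = max = 190.9 kips [governs: (i)]; R_n/Ω = 95.44 kips.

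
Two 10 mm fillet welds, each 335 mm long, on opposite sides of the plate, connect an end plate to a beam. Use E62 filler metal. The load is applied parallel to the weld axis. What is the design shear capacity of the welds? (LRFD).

φR_n ≈ 1320 kN

E62XX → F_EXX = 620 MPa.
Effective throat t_e = 0.707 × 10 = 7.07 mm.
Total length L = 670 mm; A_we = 7.07 × 670 = 4737 mm².
F_nw = 0.6 F_EXX = 0.6 × 620 = 372 MPa.
φR_n = 0.75 × 372 × 4737 × 10⁻³ = 1322 kN.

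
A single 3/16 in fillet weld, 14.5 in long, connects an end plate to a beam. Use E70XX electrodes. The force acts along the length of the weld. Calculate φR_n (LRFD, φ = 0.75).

φR_n ≈ 60.5 kips

E70XX → F_EXX = 70 ksi.
Effective throat t_e = 0.707 × 0.1875 = 0.1326 in.
Total length L = 14.5 in; A_we = 0.1326 × 14.5 = 1.922 in².
F_nw = 0.6 F_EXX = 0.6 × 70 = 42 ksi.
φR_n = 0.75 × 42 × 1.922 = 60.55 kips.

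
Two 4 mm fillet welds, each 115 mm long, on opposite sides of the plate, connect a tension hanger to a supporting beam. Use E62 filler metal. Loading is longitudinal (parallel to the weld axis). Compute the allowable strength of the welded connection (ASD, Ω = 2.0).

E62XX → F_EXX = 620 MPa.
Effective throat t_e = 0.707 × 4 = 2.828 mm.
Total length L = 230 mm; A_we = 2.828 × 230 = 650.4 mm².
F_nw = 0.6 F_EXX = 0.6 × 620 = 372 MPa.
R_n = 372 × 650.4 × 10⁻³ = 242 kN; R_n/Ω = 242/2.0 = 121 kN.

R_n/Ω ≈ 121 kN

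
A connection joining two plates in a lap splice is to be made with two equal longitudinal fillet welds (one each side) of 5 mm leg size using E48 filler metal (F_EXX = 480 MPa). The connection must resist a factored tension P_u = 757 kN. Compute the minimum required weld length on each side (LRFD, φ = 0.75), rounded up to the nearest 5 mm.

L = 500 mm on each side

Throat t_e = 0.707 × 5 = 3.535 mm.
φr_n = 0.75 × 0.6 × 480 × 3.535 × 10⁻³ = 0.7636 kN/mm.
L_req = P_u / φr_n = 757 / 0.7636 = 991.4 mm total.
Per side: 991.4 / 2 = 495.7 mm.
Round up → use L = 500 mm on each side.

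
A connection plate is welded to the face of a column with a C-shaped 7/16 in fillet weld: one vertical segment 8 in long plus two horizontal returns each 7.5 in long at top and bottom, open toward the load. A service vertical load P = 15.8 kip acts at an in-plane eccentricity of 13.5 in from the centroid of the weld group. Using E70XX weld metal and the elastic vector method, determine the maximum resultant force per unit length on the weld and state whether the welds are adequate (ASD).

E70XX → F_EXX = 70 ksi.
Total weld length L_w = 23 in. Treat welds as unit-width lines.
Centroid: x̄ = 2×7.5×3.75 / 23 = 2.446 in from the vertical weld.
Polar moment about centroid: J = I_x + I_y = [8³/12 + 2×7.5×4²] + [8×2.446² + 2(7.5³/12 + 7.5×1.304²)] = 426.3 in³.
Direct shear f_v = P/L_w = 15.8 / 23 = 0.687 kip/in (vertical).
Torsion M = P·e = 15.8 × 13.5 = 213.3 kip·in.
Critical point at (x, y) = (5.054, 4) from centroid. f_tx = M·y/J = 2.001 kip/in; f_ty = M·x/J = 2.529 kip/in.
Resultant f_max = √[f_tx² + (f_v + f_ty)²] = √[2.001² + (0.687 + 2.529)²] = 3.787 kip/in.
Capacity per unit length: r_n/Ω = (1/2.0) × 0.6 × 70 × (0.707 × 0.4375) = 6.496 kip/in.
3.787 ≤ 6.496 → adequate.

f_max ≈ 3.79 kip/in; adequate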